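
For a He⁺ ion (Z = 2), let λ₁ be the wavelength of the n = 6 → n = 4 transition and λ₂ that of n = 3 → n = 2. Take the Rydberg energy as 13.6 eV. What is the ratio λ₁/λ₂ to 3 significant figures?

4.00

λ ∝ 1/ΔE ∝ 1/(1/n_f² − 1/n_i²), and the Z² and hc factors cancel in the ratio.
λ₁/λ₂ = (1/2² − 1/3²)/(1/4² − 1/6²) = 0.1389/0.03472 = 4.00.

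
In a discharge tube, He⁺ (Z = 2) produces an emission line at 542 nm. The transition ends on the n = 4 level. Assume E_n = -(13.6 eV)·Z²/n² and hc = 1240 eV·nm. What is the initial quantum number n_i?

The photon energy is ΔE = hc/λ = 1240 / 542 = 2.288 eV.
With Z = 2, ΔE = 54.40 × (1/n_f² − 1/n_i²), so 1/n_f² − 1/n_i² = 0.04206.
With n_f = 4: 1/n_i² = 1/16 − 0.04206 = 0.02044, so n_i ≈ 6.99.

n_i = 7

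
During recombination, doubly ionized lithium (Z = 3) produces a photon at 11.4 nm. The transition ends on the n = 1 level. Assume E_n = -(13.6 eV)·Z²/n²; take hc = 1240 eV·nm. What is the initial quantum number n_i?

n_i = 3

The photon energy is ΔE = hc/λ = 1240 / 11.4 = 108.8 eV.
With Z = 3, ΔE = 122.4 × (1/n_f² − 1/n_i²), so 1/n_f² − 1/n_i² = 0.8887.
With n_f = 1: 1/n_i² = 1/1 − 0.8887 = 0.1113, so n_i ≈ 3.00.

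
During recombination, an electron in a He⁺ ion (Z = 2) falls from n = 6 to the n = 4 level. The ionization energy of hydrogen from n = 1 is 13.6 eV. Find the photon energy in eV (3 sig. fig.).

The Bohr energies scale as Z², so for Z = 2: E_n = −54.40/n² eV.
E_6 = −54.40/36 = −1.511 eV and E_4 = −54.40/16 = −3.400 eV.
The photon energy is |E_6 − E_4| = 1.89 eV.

1.89 eV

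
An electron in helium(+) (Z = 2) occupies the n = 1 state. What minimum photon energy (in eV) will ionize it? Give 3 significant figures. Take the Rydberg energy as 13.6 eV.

54.4 eV

E_n = −13.6 Z²/n² = −54.40/n² eV for Z = 2.
E_1 = −54.40/1 = −54.4 eV, so ionization (to E = 0) requires 54.4 eV.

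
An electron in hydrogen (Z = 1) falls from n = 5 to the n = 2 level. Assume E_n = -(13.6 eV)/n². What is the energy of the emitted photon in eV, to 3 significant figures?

E_5 = −13.60/25 = −0.5440 eV and E_2 = −13.60/4 = −3.400 eV.
The photon energy is |E_5 − E_2| = 2.86 eV.

2.86 eV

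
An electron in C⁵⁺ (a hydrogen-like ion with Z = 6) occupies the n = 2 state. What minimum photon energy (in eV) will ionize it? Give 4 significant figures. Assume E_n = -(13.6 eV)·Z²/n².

122.4 eV

E_n = −13.6 Z²/n² = −489.6/n² eV for Z = 6.
E_2 = −489.6/4 = −122.4 eV, so ionization (to E = 0) requires 122.4 eV.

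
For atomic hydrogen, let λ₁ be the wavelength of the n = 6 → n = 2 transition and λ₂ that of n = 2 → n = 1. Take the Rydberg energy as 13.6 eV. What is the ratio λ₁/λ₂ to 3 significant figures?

λ ∝ 1/ΔE ∝ 1/(1/n_f² − 1/n_i²), and the Z² and hc factors cancel in the ratio.
λ₁/λ₂ = (1/1² − 1/2²)/(1/2² − 1/6²) = 0.7500/0.2222 = 3.38.

3.38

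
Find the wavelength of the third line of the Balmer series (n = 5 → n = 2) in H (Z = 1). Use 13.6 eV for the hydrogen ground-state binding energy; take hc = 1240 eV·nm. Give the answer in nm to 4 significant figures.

The Balmer series terminates on n_f = 2; the third line has n_i = 2+3 = 5.
ΔE = 13.60 × (1/2² − 1/5²) = 2.856 eV.
λ = 1240 / 2.856 = 434.2 nm.

434.2 nm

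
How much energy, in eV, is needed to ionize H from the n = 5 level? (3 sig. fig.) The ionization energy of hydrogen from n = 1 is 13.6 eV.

0.544 eV

E_5 = −13.60/25 = −0.544 eV, so ionization (to E = 0) requires 0.544 eV.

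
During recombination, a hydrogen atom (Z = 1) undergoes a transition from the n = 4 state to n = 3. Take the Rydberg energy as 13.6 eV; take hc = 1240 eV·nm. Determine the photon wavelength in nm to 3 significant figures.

1880 nm

ΔE = 13.60 × (1/3² − 1/4²) = 13.60 × 0.04861 = 0.6611 eV.
λ = hc/ΔE = 1240 / 0.6611 = 1880 nm.
This line belongs to the Paschen series.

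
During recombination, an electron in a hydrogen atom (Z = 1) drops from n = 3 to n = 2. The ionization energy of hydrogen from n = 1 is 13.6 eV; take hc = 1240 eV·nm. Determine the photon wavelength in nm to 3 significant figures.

656 nm

ΔE = 13.60 × (1/2² − 1/3²) = 13.60 × 0.1389 = 1.889 eV.
λ = hc/ΔE = 1240 / 1.889 = 656 nm.
This line belongs to the Balmer series.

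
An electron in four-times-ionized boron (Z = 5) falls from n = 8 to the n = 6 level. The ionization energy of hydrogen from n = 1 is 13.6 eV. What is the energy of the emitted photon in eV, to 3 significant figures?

The Bohr energies scale as Z², so for Z = 5: E_n = −340.0/n² eV.
E_8 = −340.0/64 = −5.313 eV and E_6 = −340.0/36 = −9.444 eV.
The photon energy is |E_8 − E_6| = 4.13 eV.

4.13 eV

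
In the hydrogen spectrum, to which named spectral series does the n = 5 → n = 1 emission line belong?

Lyman

The series is set by the lower level: n_f = 1 is the Lyman series.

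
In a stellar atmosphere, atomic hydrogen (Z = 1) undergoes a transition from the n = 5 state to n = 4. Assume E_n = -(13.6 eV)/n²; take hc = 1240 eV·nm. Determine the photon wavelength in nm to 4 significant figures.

4052 nm

ΔE = 13.60 × (1/4² − 1/5²) = 13.60 × 0.02250 = 0.3060 eV.
λ = hc/ΔE = 1240 / 0.3060 = 4052 nm.
This line belongs to the Brackett series.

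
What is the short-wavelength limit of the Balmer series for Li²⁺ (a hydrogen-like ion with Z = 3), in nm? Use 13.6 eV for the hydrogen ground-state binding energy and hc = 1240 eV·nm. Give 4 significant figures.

40.52 nm

The Balmer series has lower level n_f = 2; the series limit corresponds to n_i → ∞.
ΔE_max = 13.6 × 9 / 2² = 30.60 eV.
λ_min = 1240 / 30.60 = 40.52 nm.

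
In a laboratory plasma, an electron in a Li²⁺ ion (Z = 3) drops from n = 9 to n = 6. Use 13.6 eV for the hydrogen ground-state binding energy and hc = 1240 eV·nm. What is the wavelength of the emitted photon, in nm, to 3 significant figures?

656 nm

For Z = 3 the level energies scale as Z², so the effective Rydberg energy is 13.6 × 9 = 122.4 eV.
ΔE = 122.4 × (1/6² − 1/9²) = 122.4 × 0.01543 = 1.889 eV.
λ = hc/ΔE = 1240 / 1.889 = 656 nm.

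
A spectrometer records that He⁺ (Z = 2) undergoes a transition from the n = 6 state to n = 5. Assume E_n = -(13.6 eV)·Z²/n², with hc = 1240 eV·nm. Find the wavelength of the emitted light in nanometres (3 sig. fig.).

1860 nm

For Z = 2 the level energies scale as Z², so the effective Rydberg energy is 13.6 × 4 = 54.40 eV.
ΔE = 54.40 × (1/5² − 1/6²) = 54.40 × 0.01222 = 0.6649 eV.
λ = hc/ΔE = 1240 / 0.6649 = 1860 nm.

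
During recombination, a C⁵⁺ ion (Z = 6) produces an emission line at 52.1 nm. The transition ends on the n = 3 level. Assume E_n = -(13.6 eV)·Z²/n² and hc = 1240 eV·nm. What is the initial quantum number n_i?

The photon energy is ΔE = hc/λ = 1240 / 52.1 = 23.80 eV.
With Z = 6, ΔE = 489.6 × (1/n_f² − 1/n_i²), so 1/n_f² − 1/n_i² = 0.04861.
With n_f = 3: 1/n_i² = 1/9 − 0.04861 = 0.06250, so n_i ≈ 4.00.

n_i = 4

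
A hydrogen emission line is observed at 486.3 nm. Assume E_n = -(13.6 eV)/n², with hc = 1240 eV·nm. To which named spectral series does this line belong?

Balmer

ΔE = 1240/486.3 = 2.550 eV.
This matches 13.6 × (1/2² − 1/4²), so n_f = 2: the Balmer series.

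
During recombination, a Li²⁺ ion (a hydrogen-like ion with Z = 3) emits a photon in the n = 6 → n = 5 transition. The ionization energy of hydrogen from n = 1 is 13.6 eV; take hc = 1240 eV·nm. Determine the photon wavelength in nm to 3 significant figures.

829 nm

For Z = 3 the level energies scale as Z², so the effective Rydberg energy is 13.6 × 9 = 122.4 eV.
ΔE = 122.4 × (1/5² − 1/6²) = 122.4 × 0.01222 = 1.496 eV.
λ = hc/ΔE = 1240 / 1.496 = 829 nm.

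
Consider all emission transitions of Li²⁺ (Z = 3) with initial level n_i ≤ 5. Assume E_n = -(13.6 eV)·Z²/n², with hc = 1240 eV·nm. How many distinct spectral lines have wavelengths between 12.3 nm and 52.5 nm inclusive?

2

Enumerate all n_i → n_f pairs with 1 ≤ n_f < n_i ≤ 5 and compute λ = 1240 / [13.6·9·(1/n_f² − 1/n_i²)].
Lines falling in [12.3, 52.5] nm: 2→1 (13.51 nm), 5→2 (48.24 nm).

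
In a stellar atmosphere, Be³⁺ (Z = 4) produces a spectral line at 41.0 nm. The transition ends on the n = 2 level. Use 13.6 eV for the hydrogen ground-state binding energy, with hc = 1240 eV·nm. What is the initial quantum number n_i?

The photon energy is ΔE = hc/λ = 1240 / 41.0 = 30.24 eV.
With Z = 4, ΔE = 217.6 × (1/n_f² − 1/n_i²), so 1/n_f² − 1/n_i² = 0.1390.
With n_f = 2: 1/n_i² = 1/4 − 0.1390 = 0.1110, so n_i ≈ 3.00.

n_i = 3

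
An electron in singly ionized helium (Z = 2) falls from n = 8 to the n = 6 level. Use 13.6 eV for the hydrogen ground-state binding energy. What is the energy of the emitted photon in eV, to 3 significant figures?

0.661 eV

The Bohr energies scale as Z², so for Z = 2: E_n = −54.40/n² eV.
E_8 = −54.40/64 = −0.8500 eV and E_6 = −54.40/36 = −1.511 eV.
The photon energy is |E_8 − E_6| = 0.661 eV.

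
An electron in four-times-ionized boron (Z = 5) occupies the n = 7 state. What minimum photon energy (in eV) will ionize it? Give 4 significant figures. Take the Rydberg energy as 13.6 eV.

E_n = −13.6 Z²/n² = −340.0/n² eV for Z = 5.
E_7 = −340.0/49 = −6.939 eV, so ionization (to E = 0) requires 6.939 eV.

6.939 eV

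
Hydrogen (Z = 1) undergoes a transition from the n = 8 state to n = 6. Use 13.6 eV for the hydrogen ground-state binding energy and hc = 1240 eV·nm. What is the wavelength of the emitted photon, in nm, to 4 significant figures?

ΔE = 13.60 × (1/6² − 1/8²) = 13.60 × 0.01215 = 0.1653 eV.
λ = hc/ΔE = 1240 / 0.1653 = 7503 nm.

7503 nm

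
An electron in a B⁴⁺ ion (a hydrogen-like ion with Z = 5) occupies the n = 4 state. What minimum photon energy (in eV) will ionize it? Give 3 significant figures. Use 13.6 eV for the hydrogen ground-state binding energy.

E_n = −13.6 Z²/n² = −340.0/n² eV for Z = 5.
E_4 = −340.0/16 = −21.3 eV, so ionization (to E = 0) requires 21.3 eV.

21.3 eV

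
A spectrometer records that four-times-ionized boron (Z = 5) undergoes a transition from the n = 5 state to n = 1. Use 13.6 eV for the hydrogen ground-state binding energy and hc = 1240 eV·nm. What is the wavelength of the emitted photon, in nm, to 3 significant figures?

For Z = 5 the level energies scale as Z², so the effective Rydberg energy is 13.6 × 25 = 340.0 eV.
ΔE = 340.0 × (1/1² − 1/5²) = 340.0 × 0.9600 = 326.4 eV.
λ = hc/ΔE = 1240 / 326.4 = 3.80 nm.

3.80 nm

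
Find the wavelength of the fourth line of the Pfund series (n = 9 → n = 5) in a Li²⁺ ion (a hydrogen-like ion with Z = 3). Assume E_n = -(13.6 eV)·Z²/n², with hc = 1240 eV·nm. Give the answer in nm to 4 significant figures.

366.3 nm

The Pfund series terminates on n_f = 5; the fourth line has n_i = 5+4 = 9.
ΔE = 122.4 × (1/5² − 1/9²) = 3.385 eV.
λ = 1240 / 3.385 = 366.3 nm.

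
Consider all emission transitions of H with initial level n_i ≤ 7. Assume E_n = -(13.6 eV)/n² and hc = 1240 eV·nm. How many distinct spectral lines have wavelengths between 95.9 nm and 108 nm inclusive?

2

Enumerate all n_i → n_f pairs with 1 ≤ n_f < n_i ≤ 7 and compute λ = 1240 / [13.6·1·(1/n_f² − 1/n_i²)].
Lines falling in [95.9, 108] nm: 4→1 (97.25 nm), 3→1 (102.6 nm).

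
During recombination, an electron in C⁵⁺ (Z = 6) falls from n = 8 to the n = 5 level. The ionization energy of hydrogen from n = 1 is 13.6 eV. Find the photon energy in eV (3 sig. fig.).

11.9 eV

The Bohr energies scale as Z², so for Z = 6: E_n = −489.6/n² eV.
E_8 = −489.6/64 = −7.650 eV and E_5 = −489.6/25 = −19.58 eV.
The photon energy is |E_8 − E_5| = 11.9 eV.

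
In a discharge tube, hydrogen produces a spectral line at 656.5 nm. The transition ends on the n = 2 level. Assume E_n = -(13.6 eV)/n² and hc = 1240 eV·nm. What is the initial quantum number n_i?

n_i = 3

The photon energy is ΔE = hc/λ = 1240 / 656.5 = 1.889 eV.
With Z = 1, ΔE = 13.60 × (1/n_f² − 1/n_i²), so 1/n_f² − 1/n_i² = 0.1389.
With n_f = 2: 1/n_i² = 1/4 − 0.1389 = 0.1111, so n_i ≈ 3.00.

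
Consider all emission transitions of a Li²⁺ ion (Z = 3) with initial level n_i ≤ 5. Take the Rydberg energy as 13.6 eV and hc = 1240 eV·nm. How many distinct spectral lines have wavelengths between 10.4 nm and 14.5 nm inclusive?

4

Enumerate all n_i → n_f pairs with 1 ≤ n_f < n_i ≤ 5 and compute λ = 1240 / [13.6·9·(1/n_f² − 1/n_i²)].
Lines falling in [10.4, 14.5] nm: 5→1 (10.55 nm), 4→1 (10.81 nm), 3→1 (11.40 nm), 2→1 (13.51 nm).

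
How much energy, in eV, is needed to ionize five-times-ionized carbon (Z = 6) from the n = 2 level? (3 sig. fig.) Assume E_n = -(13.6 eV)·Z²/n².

E_n = −13.6 Z²/n² = −489.6/n² eV for Z = 6.
E_2 = −489.6/4 = −122 eV, so ionization (to E = 0) requires 122 eV.

122 eV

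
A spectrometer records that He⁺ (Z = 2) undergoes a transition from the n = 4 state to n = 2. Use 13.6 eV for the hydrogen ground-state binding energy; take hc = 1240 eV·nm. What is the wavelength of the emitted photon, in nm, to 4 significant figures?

121.6 nm

For Z = 2 the level energies scale as Z², so the effective Rydberg energy is 13.6 × 4 = 54.40 eV.
ΔE = 54.40 × (1/2² − 1/4²) = 54.40 × 0.1875 = 10.20 eV.
λ = hc/ΔE = 1240 / 10.20 = 121.6 nm.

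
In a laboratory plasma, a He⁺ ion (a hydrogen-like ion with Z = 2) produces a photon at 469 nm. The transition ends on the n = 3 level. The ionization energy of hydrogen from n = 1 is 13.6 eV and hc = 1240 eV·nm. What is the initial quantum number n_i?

n_i = 4

The photon energy is ΔE = hc/λ = 1240 / 469 = 2.644 eV.
With Z = 2, ΔE = 54.40 × (1/n_f² − 1/n_i²), so 1/n_f² − 1/n_i² = 0.04860.
With n_f = 3: 1/n_i² = 1/9 − 0.04860 = 0.06251, so n_i ≈ 4.00.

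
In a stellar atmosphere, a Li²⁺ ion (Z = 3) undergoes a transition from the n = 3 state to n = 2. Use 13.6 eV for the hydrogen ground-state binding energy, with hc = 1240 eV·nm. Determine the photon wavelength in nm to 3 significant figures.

72.9 nm

For Z = 3 the level energies scale as Z², so the effective Rydberg energy is 13.6 × 9 = 122.4 eV.
ΔE = 122.4 × (1/2² − 1/3²) = 122.4 × 0.1389 = 17.00 eV.
λ = hc/ΔE = 1240 / 17.00 = 72.9 nm.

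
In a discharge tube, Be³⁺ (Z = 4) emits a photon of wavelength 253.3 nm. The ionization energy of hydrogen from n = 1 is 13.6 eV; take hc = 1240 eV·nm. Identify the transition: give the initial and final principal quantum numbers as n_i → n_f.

n_i = 5, n_f = 4

The photon energy is ΔE = hc/λ = 1240 / 253.3 = 4.895 eV.
With Z = 4, ΔE = 217.6 × (1/n_f² − 1/n_i²), so 1/n_f² − 1/n_i² = 0.02250.
Trying n_f = 4 gives 1/n_i² = 0.04000, i.e. n_i ≈ 5; this pair matches.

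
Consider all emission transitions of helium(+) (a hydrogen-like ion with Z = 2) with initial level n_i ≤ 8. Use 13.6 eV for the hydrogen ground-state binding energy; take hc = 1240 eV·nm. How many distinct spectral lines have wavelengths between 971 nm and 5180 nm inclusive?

Enumerate all n_i → n_f pairs with 1 ≤ n_f < n_i ≤ 8 and compute λ = 1240 / [13.6·4·(1/n_f² − 1/n_i²)].
Lines falling in [971, 5180] nm: 5→4 (1013 nm), 7→5 (1163 nm), 6→5 (1865 nm), 8→6 (1876 nm), 7→6 (3093 nm), 8→7 (4765 nm).

6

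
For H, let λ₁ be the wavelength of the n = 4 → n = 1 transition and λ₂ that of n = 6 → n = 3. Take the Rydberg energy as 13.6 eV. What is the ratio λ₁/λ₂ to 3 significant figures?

λ ∝ 1/ΔE ∝ 1/(1/n_f² − 1/n_i²), and the Z² and hc factors cancel in the ratio.
λ₁/λ₂ = (1/3² − 1/6²)/(1/1² − 1/4²) = 0.08333/0.9375 = 0.0889.

0.0889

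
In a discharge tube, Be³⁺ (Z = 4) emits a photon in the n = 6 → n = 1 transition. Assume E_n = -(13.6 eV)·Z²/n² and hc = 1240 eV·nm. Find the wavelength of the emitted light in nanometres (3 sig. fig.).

5.86 nm

For Z = 4 the level energies scale as Z², so the effective Rydberg energy is 13.6 × 16 = 217.6 eV.
ΔE = 217.6 × (1/1² − 1/6²) = 217.6 × 0.9722 = 211.6 eV.
λ = hc/ΔE = 1240 / 211.6 = 5.86 nm.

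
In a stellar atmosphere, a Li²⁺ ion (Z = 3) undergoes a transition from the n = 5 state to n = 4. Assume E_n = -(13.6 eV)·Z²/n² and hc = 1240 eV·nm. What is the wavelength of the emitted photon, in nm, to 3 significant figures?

For Z = 3 the level energies scale as Z², so the effective Rydberg energy is 13.6 × 9 = 122.4 eV.
ΔE = 122.4 × (1/4² − 1/5²) = 122.4 × 0.02250 = 2.754 eV.
λ = hc/ΔE = 1240 / 2.754 = 450 nm.

450 nm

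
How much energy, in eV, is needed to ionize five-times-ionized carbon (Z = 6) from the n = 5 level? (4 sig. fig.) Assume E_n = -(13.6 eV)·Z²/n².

E_n = −13.6 Z²/n² = −489.6/n² eV for Z = 6.
E_5 = −489.6/25 = −19.58 eV, so ionization (to E = 0) requires 19.58 eV.

19.58 eV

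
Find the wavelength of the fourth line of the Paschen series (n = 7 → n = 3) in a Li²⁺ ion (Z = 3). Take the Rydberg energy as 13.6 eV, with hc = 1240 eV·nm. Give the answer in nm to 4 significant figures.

The Paschen series terminates on n_f = 3; the fourth line has n_i = 3+4 = 7.
ΔE = 122.4 × (1/3² − 1/7²) = 11.10 eV.
λ = 1240 / 11.10 = 111.7 nm.

111.7 nm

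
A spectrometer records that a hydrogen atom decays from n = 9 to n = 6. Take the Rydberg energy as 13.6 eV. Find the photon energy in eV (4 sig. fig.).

0.2099 eV

E_9 = −13.60/81 = −0.1679 eV and E_6 = −13.60/36 = −0.3778 eV.
The photon energy is |E_9 − E_6| = 0.2099 eV.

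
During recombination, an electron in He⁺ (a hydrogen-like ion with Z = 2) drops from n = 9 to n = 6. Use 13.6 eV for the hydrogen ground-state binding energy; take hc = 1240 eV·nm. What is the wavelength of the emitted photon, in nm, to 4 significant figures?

1477 nm

For Z = 2 the level energies scale as Z², so the effective Rydberg energy is 13.6 × 4 = 54.40 eV.
ΔE = 54.40 × (1/6² − 1/9²) = 54.40 × 0.01543 = 0.8395 eV.
λ = hc/ΔE = 1240 / 0.8395 = 1477 nm.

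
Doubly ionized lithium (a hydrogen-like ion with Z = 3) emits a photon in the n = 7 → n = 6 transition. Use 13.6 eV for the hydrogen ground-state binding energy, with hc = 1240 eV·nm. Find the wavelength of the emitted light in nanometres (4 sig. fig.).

For Z = 3 the level energies scale as Z², so the effective Rydberg energy is 13.6 × 9 = 122.4 eV.
ΔE = 122.4 × (1/6² − 1/7²) = 122.4 × 0.007370 = 0.9020 eV.
λ = hc/ΔE = 1240 / 0.9020 = 1375 nm.

1375 nm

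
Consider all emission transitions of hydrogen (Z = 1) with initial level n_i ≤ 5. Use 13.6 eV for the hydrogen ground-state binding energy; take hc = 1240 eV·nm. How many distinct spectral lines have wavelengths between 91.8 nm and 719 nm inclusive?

Enumerate all n_i → n_f pairs with 1 ≤ n_f < n_i ≤ 5 and compute λ = 1240 / [13.6·1·(1/n_f² − 1/n_i²)].
Lines falling in [91.8, 719] nm: 5→1 (94.98 nm), 4→1 (97.25 nm), 3→1 (102.6 nm), 2→1 (121.6 nm), 5→2 (434.2 nm), 4→2 (486.3 nm), 3→2 (656.5 nm).

7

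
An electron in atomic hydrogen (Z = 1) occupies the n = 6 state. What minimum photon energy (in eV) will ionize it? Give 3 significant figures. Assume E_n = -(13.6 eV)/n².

E_6 = −13.60/36 = −0.378 eV, so ionization (to E = 0) requires 0.378 eV.

0.378 eV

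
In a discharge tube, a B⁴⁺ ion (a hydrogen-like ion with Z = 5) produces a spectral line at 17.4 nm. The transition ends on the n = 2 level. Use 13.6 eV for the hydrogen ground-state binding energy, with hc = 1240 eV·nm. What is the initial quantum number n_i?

n_i = 5

The photon energy is ΔE = hc/λ = 1240 / 17.4 = 71.26 eV.
With Z = 5, ΔE = 340.0 × (1/n_f² − 1/n_i²), so 1/n_f² − 1/n_i² = 0.2096.
With n_f = 2: 1/n_i² = 1/4 − 0.2096 = 0.04040, so n_i ≈ 4.98.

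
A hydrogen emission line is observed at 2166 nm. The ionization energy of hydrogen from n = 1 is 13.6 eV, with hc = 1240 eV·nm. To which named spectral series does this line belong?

Brackett

ΔE = 1240/2166 = 0.5725 eV.
This matches 13.6 × (1/4² − 1/7²), so n_f = 4: the Brackett series.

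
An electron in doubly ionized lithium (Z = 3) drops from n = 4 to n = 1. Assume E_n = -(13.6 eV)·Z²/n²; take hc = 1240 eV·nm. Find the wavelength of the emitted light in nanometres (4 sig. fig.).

For Z = 3 the level energies scale as Z², so the effective Rydberg energy is 13.6 × 9 = 122.4 eV.
ΔE = 122.4 × (1/1² − 1/4²) = 122.4 × 0.9375 = 114.8 eV.
λ = hc/ΔE = 1240 / 114.8 = 10.81 nm.

10.81 nm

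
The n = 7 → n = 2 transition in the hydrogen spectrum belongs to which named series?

The series is set by the lower level: n_f = 2 is the Balmer series.

Balmer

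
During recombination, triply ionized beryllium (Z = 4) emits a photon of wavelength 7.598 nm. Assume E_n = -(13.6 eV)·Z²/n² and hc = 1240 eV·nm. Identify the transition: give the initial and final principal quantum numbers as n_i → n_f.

n_i = 2, n_f = 1

The photon energy is ΔE = hc/λ = 1240 / 7.598 = 163.2 eV.
With Z = 4, ΔE = 217.6 × (1/n_f² − 1/n_i²), so 1/n_f² − 1/n_i² = 0.7500.
Trying n_f = 1 gives 1/n_i² = 0.2500, i.e. n_i ≈ 2; this pair matches.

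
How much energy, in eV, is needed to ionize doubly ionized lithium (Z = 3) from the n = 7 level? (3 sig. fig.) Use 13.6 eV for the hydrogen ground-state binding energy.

2.50 eV

E_n = −13.6 Z²/n² = −122.4/n² eV for Z = 3.
E_7 = −122.4/49 = −2.50 eV, so ionization (to E = 0) requires 2.50 eV.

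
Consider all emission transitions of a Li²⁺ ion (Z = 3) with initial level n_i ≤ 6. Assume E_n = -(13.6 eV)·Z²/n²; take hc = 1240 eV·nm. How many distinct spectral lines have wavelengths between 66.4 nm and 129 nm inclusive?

2

Enumerate all n_i → n_f pairs with 1 ≤ n_f < n_i ≤ 6 and compute λ = 1240 / [13.6·9·(1/n_f² − 1/n_i²)].
Lines falling in [66.4, 129] nm: 3→2 (72.94 nm), 6→3 (121.6 nm).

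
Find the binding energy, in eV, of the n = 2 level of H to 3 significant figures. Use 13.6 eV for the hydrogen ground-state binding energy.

3.40 eV

E_2 = −13.60/4 = −3.40 eV, so ionization (to E = 0) requires 3.40 eV.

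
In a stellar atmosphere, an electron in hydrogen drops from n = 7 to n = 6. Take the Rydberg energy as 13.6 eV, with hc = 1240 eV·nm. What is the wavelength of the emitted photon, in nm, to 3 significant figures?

12400 nm

ΔE = 13.60 × (1/6² − 1/7²) = 13.60 × 0.007370 = 0.1002 eV.
λ = hc/ΔE = 1240 / 0.1002 = 12400 nm.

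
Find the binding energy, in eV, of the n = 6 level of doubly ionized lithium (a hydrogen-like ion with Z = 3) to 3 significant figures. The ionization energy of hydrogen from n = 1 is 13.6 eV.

E_n = −13.6 Z²/n² = −122.4/n² eV for Z = 3.
E_6 = −122.4/36 = −3.40 eV, so ionization (to E = 0) requires 3.40 eV.

3.40 eV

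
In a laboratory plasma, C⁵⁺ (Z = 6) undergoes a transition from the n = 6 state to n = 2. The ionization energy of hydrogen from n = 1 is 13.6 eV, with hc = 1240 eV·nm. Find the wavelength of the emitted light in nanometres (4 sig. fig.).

For Z = 6 the level energies scale as Z², so the effective Rydberg energy is 13.6 × 36 = 489.6 eV.
ΔE = 489.6 × (1/2² − 1/6²) = 489.6 × 0.2222 = 108.8 eV.
λ = hc/ΔE = 1240 / 108.8 = 11.40 nm.

11.40 nm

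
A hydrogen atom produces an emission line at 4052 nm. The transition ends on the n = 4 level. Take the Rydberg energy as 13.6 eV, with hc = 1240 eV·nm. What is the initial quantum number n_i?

n_i = 5

The photon energy is ΔE = hc/λ = 1240 / 4052 = 0.3060 eV.
With Z = 1, ΔE = 13.60 × (1/n_f² − 1/n_i²), so 1/n_f² − 1/n_i² = 0.02250.
With n_f = 4: 1/n_i² = 1/16 − 0.02250 = 0.04000, so n_i ≈ 5.00.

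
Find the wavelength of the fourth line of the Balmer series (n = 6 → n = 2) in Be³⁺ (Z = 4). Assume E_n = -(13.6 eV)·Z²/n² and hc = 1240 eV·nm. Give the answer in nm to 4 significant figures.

The Balmer series terminates on n_f = 2; the fourth line has n_i = 2+4 = 6.
ΔE = 217.6 × (1/2² − 1/6²) = 48.36 eV.
λ = 1240 / 48.36 = 25.64 nm.

25.64 nm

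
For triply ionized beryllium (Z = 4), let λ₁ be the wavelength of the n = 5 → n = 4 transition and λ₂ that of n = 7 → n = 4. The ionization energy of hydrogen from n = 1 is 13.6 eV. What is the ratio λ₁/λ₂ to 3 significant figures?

1.87

λ ∝ 1/ΔE ∝ 1/(1/n_f² − 1/n_i²), and the Z² and hc factors cancel in the ratio.
λ₁/λ₂ = (1/4² − 1/7²)/(1/4² − 1/5²) = 0.04209/0.02250 = 1.87.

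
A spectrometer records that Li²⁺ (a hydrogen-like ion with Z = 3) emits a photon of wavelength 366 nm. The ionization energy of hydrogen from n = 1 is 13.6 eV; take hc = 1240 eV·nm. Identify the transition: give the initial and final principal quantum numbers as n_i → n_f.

The photon energy is ΔE = hc/λ = 1240 / 366 = 3.388 eV.
With Z = 3, ΔE = 122.4 × (1/n_f² − 1/n_i²), so 1/n_f² − 1/n_i² = 0.02768.
Trying n_f = 5 gives 1/n_i² = 0.01232, i.e. n_i ≈ 9; this pair matches.

n_i = 9, n_f = 5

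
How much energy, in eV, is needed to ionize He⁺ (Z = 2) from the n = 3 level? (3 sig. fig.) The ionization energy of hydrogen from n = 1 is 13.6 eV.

E_n = −13.6 Z²/n² = −54.40/n² eV for Z = 2.
E_3 = −54.40/9 = −6.04 eV, so ionization (to E = 0) requires 6.04 eV.

6.04 eV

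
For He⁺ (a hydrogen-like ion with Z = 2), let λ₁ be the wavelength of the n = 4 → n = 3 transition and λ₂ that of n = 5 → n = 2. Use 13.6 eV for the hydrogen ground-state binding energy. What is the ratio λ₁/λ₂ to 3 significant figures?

λ ∝ 1/ΔE ∝ 1/(1/n_f² − 1/n_i²), and the Z² and hc factors cancel in the ratio.
λ₁/λ₂ = (1/2² − 1/5²)/(1/3² − 1/4²) = 0.2100/0.04861 = 4.32.

4.32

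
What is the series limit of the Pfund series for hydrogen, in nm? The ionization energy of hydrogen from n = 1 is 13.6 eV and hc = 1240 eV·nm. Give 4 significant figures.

The Pfund series has lower level n_f = 5; the series limit corresponds to n_i → ∞.
ΔE_max = 13.6 × 1 / 5² = 0.5440 eV.
λ_min = 1240 / 0.5440 = 2279 nm.

2279 nm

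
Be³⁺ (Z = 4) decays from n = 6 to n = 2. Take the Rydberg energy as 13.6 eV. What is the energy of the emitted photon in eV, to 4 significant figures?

48.36 eV

The Bohr energies scale as Z², so for Z = 4: E_n = −217.6/n² eV.
E_6 = −217.6/36 = −6.044 eV and E_2 = −217.6/4 = −54.40 eV.
The photon energy is |E_6 − E_2| = 48.36 eV.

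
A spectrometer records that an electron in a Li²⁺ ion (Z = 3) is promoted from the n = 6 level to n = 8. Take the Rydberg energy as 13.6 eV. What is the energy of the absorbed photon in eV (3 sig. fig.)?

The Bohr energies scale as Z², so for Z = 3: E_n = −122.4/n² eV.
E_8 = −122.4/64 = −1.913 eV and E_6 = −122.4/36 = −3.400 eV.
The photon energy is |E_8 − E_6| = 1.49 eV.

1.49 eV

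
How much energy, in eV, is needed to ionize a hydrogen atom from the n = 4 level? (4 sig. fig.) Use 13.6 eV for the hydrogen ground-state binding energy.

0.8500 eV

E_4 = −13.60/16 = −0.8500 eV, so ionization (to E = 0) requires 0.8500 eV.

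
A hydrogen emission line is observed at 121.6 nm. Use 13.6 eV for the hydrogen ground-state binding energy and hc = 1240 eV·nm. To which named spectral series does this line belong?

ΔE = 1240/121.6 = 10.20 eV.
This matches 13.6 × (1/1² − 1/2²), so n_f = 1: the Lyman series.

Lyman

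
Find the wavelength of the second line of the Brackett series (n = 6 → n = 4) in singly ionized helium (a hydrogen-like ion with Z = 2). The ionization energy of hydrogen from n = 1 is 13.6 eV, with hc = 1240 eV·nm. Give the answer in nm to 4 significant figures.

The Brackett series terminates on n_f = 4; the second line has n_i = 4+2 = 6.
ΔE = 54.40 × (1/4² − 1/6²) = 1.889 eV.
λ = 1240 / 1.889 = 656.5 nm.

656.5 nm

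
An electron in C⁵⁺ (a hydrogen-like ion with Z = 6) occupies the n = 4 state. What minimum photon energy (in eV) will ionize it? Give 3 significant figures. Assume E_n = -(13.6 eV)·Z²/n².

E_n = −13.6 Z²/n² = −489.6/n² eV for Z = 6.
E_4 = −489.6/16 = −30.6 eV, so ionization (to E = 0) requires 30.6 eV.

30.6 eV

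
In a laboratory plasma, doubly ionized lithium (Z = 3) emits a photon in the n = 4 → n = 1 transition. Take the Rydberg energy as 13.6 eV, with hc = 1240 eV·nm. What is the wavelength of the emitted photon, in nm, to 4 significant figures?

For Z = 3 the level energies scale as Z², so the effective Rydberg energy is 13.6 × 9 = 122.4 eV.
ΔE = 122.4 × (1/1² − 1/4²) = 122.4 × 0.9375 = 114.8 eV.
λ = hc/ΔE = 1240 / 114.8 = 10.81 nm.

10.81 nm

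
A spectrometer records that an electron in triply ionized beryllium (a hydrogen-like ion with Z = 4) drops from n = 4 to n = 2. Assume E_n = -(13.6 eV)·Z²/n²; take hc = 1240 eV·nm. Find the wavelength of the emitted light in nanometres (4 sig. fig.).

30.39 nm

For Z = 4 the level energies scale as Z², so the effective Rydberg energy is 13.6 × 16 = 217.6 eV.
ΔE = 217.6 × (1/2² − 1/4²) = 217.6 × 0.1875 = 40.80 eV.
λ = hc/ΔE = 1240 / 40.80 = 30.39 nm.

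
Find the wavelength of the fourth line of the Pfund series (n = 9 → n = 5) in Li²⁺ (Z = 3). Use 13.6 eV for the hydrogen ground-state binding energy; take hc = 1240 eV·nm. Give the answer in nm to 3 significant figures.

The Pfund series terminates on n_f = 5; the fourth line has n_i = 5+4 = 9.
ΔE = 122.4 × (1/5² − 1/9²) = 3.385 eV.
λ = 1240 / 3.385 = 366 nm.

366 nm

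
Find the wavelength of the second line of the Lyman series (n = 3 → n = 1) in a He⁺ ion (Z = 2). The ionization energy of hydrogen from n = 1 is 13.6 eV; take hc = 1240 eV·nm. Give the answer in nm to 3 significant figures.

25.6 nm

The Lyman series terminates on n_f = 1; the second line has n_i = 1+2 = 3.
ΔE = 54.40 × (1/1² − 1/3²) = 48.36 eV.
λ = 1240 / 48.36 = 25.6 nm.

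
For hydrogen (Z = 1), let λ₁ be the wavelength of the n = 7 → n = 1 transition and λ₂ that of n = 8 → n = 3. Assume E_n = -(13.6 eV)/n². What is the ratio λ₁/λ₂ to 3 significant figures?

λ ∝ 1/ΔE ∝ 1/(1/n_f² − 1/n_i²), and the Z² and hc factors cancel in the ratio.
λ₁/λ₂ = (1/3² − 1/8²)/(1/1² − 1/7²) = 0.09549/0.9796 = 0.0975.

0.0975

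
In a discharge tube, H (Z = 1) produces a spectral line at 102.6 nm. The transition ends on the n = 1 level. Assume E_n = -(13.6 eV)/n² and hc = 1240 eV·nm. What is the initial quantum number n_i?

The photon energy is ΔE = hc/λ = 1240 / 102.6 = 12.09 eV.
With Z = 1, ΔE = 13.60 × (1/n_f² − 1/n_i²), so 1/n_f² − 1/n_i² = 0.8887.
With n_f = 1: 1/n_i² = 1/1 − 0.8887 = 0.1113, so n_i ≈ 3.00.

n_i = 3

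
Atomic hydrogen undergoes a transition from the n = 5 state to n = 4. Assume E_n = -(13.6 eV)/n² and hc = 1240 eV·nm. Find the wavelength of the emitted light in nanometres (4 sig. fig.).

4052 nm

ΔE = 13.60 × (1/4² − 1/5²) = 13.60 × 0.02250 = 0.3060 eV.
λ = hc/ΔE = 1240 / 0.3060 = 4052 nm.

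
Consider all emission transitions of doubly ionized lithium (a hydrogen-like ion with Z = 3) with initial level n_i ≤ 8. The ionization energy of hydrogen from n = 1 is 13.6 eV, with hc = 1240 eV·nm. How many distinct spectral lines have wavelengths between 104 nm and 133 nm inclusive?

Enumerate all n_i → n_f pairs with 1 ≤ n_f < n_i ≤ 8 and compute λ = 1240 / [13.6·9·(1/n_f² − 1/n_i²)].
Lines falling in [104, 133] nm: 8→3 (106.1 nm), 7→3 (111.7 nm), 6→3 (121.6 nm).

3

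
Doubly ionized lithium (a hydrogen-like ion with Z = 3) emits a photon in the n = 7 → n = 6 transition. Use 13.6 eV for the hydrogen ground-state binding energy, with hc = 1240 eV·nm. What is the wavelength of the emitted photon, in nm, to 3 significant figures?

For Z = 3 the level energies scale as Z², so the effective Rydberg energy is 13.6 × 9 = 122.4 eV.
ΔE = 122.4 × (1/6² − 1/7²) = 122.4 × 0.007370 = 0.9020 eV.
λ = hc/ΔE = 1240 / 0.9020 = 1370 nm.

1370 nm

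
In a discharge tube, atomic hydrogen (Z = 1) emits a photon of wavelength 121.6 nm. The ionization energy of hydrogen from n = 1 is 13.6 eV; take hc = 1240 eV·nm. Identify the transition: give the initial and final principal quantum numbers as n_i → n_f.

n_i = 2, n_f = 1

The photon energy is ΔE = hc/λ = 1240 / 121.6 = 10.20 eV.
With Z = 1, ΔE = 13.60 × (1/n_f² − 1/n_i²), so 1/n_f² − 1/n_i² = 0.7498.
Trying n_f = 1 gives 1/n_i² = 0.2502, i.e. n_i ≈ 2; this pair matches.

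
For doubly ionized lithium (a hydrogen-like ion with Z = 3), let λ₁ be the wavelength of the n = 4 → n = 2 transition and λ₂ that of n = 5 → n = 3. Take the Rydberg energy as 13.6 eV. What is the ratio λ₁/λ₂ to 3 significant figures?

λ ∝ 1/ΔE ∝ 1/(1/n_f² − 1/n_i²), and the Z² and hc factors cancel in the ratio.
λ₁/λ₂ = (1/3² − 1/5²)/(1/2² − 1/4²) = 0.07111/0.1875 = 0.379.

0.379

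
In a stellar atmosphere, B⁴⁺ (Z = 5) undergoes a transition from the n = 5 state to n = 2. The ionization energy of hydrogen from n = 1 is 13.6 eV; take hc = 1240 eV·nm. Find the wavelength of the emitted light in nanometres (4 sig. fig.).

For Z = 5 the level energies scale as Z², so the effective Rydberg energy is 13.6 × 25 = 340.0 eV.
ΔE = 340.0 × (1/2² − 1/5²) = 340.0 × 0.2100 = 71.40 eV.
λ = hc/ΔE = 1240 / 71.40 = 17.37 nm.

17.37 nm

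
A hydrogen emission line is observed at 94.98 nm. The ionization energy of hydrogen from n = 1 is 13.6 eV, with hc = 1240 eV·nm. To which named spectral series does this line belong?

ΔE = 1240/94.98 = 13.06 eV.
This matches 13.6 × (1/1² − 1/5²), so n_f = 1: the Lyman series.

Lyman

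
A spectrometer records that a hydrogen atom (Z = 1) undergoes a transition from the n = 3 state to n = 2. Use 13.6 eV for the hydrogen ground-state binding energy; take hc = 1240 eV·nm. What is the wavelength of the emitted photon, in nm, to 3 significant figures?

656 nm

ΔE = 13.60 × (1/2² − 1/3²) = 13.60 × 0.1389 = 1.889 eV.
λ = hc/ΔE = 1240 / 1.889 = 656 nm.
This line belongs to the Balmer series.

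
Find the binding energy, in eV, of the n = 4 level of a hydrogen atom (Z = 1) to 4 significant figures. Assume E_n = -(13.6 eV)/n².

0.8500 eV

E_4 = −13.60/16 = −0.8500 eV, so ionization (to E = 0) requires 0.8500 eV.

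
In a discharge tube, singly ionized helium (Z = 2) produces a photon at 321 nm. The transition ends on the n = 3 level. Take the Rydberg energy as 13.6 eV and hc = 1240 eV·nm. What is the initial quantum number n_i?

n_i = 5

The photon energy is ΔE = hc/λ = 1240 / 321 = 3.863 eV.
With Z = 2, ΔE = 54.40 × (1/n_f² − 1/n_i²), so 1/n_f² − 1/n_i² = 0.07101.
With n_f = 3: 1/n_i² = 1/9 − 0.07101 = 0.04010, so n_i ≈ 4.99.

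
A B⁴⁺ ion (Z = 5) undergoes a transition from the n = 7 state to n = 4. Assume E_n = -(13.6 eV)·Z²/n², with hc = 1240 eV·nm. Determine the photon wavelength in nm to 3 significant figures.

For Z = 5 the level energies scale as Z², so the effective Rydberg energy is 13.6 × 25 = 340.0 eV.
ΔE = 340.0 × (1/4² − 1/7²) = 340.0 × 0.04209 = 14.31 eV.
λ = hc/ΔE = 1240 / 14.31 = 86.6 nm.

86.6 nm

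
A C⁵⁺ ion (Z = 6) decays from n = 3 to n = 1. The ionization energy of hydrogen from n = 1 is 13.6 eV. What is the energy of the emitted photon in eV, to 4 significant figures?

435.2 eV

The Bohr energies scale as Z², so for Z = 6: E_n = −489.6/n² eV.
E_3 = −489.6/9 = −54.40 eV and E_1 = −489.6/1 = −489.6 eV.
The photon energy is |E_3 − E_1| = 435.2 eV.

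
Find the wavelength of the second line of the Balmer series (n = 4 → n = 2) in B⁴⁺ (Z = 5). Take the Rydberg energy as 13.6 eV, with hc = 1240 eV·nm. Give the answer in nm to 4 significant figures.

The Balmer series terminates on n_f = 2; the second line has n_i = 2+2 = 4.
ΔE = 340.0 × (1/2² − 1/4²) = 63.75 eV.
λ = 1240 / 63.75 = 19.45 nm.

19.45 nm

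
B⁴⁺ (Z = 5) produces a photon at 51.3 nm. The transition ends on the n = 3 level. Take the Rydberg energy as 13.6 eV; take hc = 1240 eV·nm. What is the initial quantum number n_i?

The photon energy is ΔE = hc/λ = 1240 / 51.3 = 24.17 eV.
With Z = 5, ΔE = 340.0 × (1/n_f² − 1/n_i²), so 1/n_f² − 1/n_i² = 0.07109.
With n_f = 3: 1/n_i² = 1/9 − 0.07109 = 0.04002, so n_i ≈ 5.00.

n_i = 5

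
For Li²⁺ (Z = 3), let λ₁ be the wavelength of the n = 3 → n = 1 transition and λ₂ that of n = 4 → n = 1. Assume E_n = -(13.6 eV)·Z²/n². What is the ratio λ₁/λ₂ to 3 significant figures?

1.05

λ ∝ 1/ΔE ∝ 1/(1/n_f² − 1/n_i²), and the Z² and hc factors cancel in the ratio.
λ₁/λ₂ = (1/1² − 1/4²)/(1/1² − 1/3²) = 0.9375/0.8889 = 1.05.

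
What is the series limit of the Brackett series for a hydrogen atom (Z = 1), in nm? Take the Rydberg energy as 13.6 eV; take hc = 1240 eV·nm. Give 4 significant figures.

1459 nm

The Brackett series has lower level n_f = 4; the series limit corresponds to n_i → ∞.
ΔE_max = 13.6 × 1 / 4² = 0.8500 eV.
λ_min = 1240 / 0.8500 = 1459 nm.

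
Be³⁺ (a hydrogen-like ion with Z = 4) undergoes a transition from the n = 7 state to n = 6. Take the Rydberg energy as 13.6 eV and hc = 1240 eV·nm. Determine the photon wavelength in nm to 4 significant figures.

773.2 nm

For Z = 4 the level energies scale as Z², so the effective Rydberg energy is 13.6 × 16 = 217.6 eV.
ΔE = 217.6 × (1/6² − 1/7²) = 217.6 × 0.007370 = 1.604 eV.
λ = hc/ΔE = 1240 / 1.604 = 773.2 nm.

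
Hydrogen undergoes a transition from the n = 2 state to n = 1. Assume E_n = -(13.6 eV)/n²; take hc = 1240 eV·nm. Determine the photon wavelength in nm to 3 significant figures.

122 nm

ΔE = 13.60 × (1/1² − 1/2²) = 13.60 × 0.7500 = 10.20 eV.
λ = hc/ΔE = 1240 / 10.20 = 122 nm.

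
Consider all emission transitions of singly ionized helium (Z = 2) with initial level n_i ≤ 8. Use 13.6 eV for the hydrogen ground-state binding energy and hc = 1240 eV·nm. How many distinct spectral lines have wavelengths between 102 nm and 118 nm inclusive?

2

Enumerate all n_i → n_f pairs with 1 ≤ n_f < n_i ≤ 8 and compute λ = 1240 / [13.6·4·(1/n_f² − 1/n_i²)].
Lines falling in [102, 118] nm: 6→2 (102.6 nm), 5→2 (108.5 nm).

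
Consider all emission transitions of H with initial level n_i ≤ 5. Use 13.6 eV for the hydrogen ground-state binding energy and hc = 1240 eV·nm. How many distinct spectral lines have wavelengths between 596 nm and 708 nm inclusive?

Enumerate all n_i → n_f pairs with 1 ≤ n_f < n_i ≤ 5 and compute λ = 1240 / [13.6·1·(1/n_f² − 1/n_i²)].
Lines falling in [596, 708] nm: 3→2 (656.5 nm).

1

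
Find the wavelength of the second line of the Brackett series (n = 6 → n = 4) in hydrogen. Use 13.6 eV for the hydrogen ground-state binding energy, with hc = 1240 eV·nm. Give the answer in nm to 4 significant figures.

2626 nm

The Brackett series terminates on n_f = 4; the second line has n_i = 4+2 = 6.
ΔE = 13.60 × (1/4² − 1/6²) = 0.4722 eV.
λ = 1240 / 0.4722 = 2626 nm.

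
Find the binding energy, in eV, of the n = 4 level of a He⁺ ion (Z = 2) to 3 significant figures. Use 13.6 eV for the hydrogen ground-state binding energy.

3.40 eV

E_n = −13.6 Z²/n² = −54.40/n² eV for Z = 2.
E_4 = −54.40/16 = −3.40 eV, so ionization (to E = 0) requires 3.40 eV.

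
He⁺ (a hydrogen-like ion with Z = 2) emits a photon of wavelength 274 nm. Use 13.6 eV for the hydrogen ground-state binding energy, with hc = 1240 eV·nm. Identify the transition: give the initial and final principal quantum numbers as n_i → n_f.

The photon energy is ΔE = hc/λ = 1240 / 274 = 4.526 eV.
With Z = 2, ΔE = 54.40 × (1/n_f² − 1/n_i²), so 1/n_f² − 1/n_i² = 0.08319.
Trying n_f = 3 gives 1/n_i² = 0.02792, i.e. n_i ≈ 6; this pair matches.

n_i = 6, n_f = 3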